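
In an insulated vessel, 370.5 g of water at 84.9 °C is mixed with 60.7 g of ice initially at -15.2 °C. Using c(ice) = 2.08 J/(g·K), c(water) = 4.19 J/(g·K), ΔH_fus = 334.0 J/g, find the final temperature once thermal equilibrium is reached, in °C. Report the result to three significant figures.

Heat to bring ice to 0 °C and melt it: q₁ = 60.7×2.08×15.2 + 60.7×334.0 = 22193 J
Heat the water can supply cooling to 0 °C: 370.5×4.19×84.9 = 131798 J > q₁, so all ice melts.
Energy balance: 370.5×4.19×(84.9 − T) = 22193 + 60.7×4.19×(T − 0)
1552.395(84.9 − T) = 22193 + 254.333 T
131798 − 22193 = 1806.728 T
T = 109605 / 1806.728 = 60.66 °C

T_f = 60.7 °C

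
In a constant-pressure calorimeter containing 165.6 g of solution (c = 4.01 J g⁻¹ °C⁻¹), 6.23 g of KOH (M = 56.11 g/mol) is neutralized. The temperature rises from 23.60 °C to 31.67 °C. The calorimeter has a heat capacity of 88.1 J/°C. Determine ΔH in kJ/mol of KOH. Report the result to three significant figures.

ΔH = -54.7 kJ/mol

|ΔT| = |31.67 − 23.60| = 8.07 °C
|q_surr| = (165.6 × 4.01 + 88.1) × 8.07 = 752.156 × 8.07 = 6070 J
n(KOH) = 6.23 / 56.11 = 0.1110 mol
Temperature rose, so q_rxn = −|q_surr| = -6.070 kJ
ΔH = q_rxn / n = -54.68 kJ/mol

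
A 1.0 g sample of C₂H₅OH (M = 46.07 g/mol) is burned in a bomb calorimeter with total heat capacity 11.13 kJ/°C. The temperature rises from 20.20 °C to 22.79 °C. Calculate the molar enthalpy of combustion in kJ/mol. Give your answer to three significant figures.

ΔH = -1330 kJ/mol

ΔT = 22.79 − 20.20 = 2.59 °C
q_cal = C_cal × ΔT = 11.13 × 2.59 = 28.8267 kJ
n = 1.0 / 46.07 = 0.02171 mol
q_rxn = −q_cal = -28.8267 kJ
ΔH = -28.8267 / 0.02171 = -1328 kJ/mol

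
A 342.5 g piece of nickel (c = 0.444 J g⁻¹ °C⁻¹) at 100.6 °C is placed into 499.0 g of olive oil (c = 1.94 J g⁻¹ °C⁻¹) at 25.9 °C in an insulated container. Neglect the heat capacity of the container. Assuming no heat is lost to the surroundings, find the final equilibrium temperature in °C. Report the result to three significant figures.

Heat lost by nickel = heat gained by olive oil.
(342.5)(0.444)(100.6 − T) = (499.0)(1.94)(T − 25.9)
152.07 (100.6 − T) = 968.06 (T − 25.9)
15298 − 152.07 T = 968.06 T − 25073
40371 = 1120.13 T
T = 36.04 °C

T_f = 36.0 °C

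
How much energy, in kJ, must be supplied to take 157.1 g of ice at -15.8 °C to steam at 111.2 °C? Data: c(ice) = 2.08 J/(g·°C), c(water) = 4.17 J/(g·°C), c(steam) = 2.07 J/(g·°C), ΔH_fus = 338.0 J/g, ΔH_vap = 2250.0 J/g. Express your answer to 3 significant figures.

q = 481 kJ

q1 (heat ice -15.8→0.0 °C): 157.1 × 2.08 × 15.8 = 5163 J
q2 (melt at 0 °C): 157.1 × 338.0 = 53100 J
q3 (heat water 0.0→100.0 °C): 157.1 × 4.17 × 100.0 = 65511 J
q4 (vaporize at 100 °C): 157.1 × 2250.0 = 353475 J
q5 (heat steam 100.0→111.2 °C): 157.1 × 2.07 × 11.2 = 3642 J
Total: 5163 + 53100 + 65511 + 353475 + 3642 = 480891 J = 481 kJ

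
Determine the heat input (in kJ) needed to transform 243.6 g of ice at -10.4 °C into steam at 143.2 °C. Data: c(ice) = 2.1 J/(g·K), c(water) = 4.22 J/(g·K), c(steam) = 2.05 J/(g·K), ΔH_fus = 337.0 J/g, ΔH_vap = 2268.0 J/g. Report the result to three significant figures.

q1 (heat ice -10.4→0.0 °C): 243.6 × 2.1 × 10.4 = 5320 J
q2 (melt at 0 °C): 243.6 × 337.0 = 82093 J
q3 (heat water 0.0→100.0 °C): 243.6 × 4.22 × 100.0 = 102799 J
q4 (vaporize at 100 °C): 243.6 × 2268.0 = 552485 J
q5 (heat steam 100.0→143.2 °C): 243.6 × 2.05 × 43.2 = 21573 J
Total: 5320 + 82093 + 102799 + 552485 + 21573 = 764270 J = 764 kJ

q = 764 kJ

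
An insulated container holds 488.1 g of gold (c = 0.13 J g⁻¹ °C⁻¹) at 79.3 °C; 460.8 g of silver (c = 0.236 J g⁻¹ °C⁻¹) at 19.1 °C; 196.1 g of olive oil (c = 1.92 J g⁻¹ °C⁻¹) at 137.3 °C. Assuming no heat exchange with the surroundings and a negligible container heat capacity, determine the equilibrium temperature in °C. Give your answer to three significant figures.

T_f = 107 °C

Σ mᵢcᵢ(T − Tᵢ) = 0  ⇒  T = Σ mᵢcᵢTᵢ / Σ mᵢcᵢ
Σ mᵢcᵢ = 488.1×0.13 + 460.8×0.236 + 196.1×1.92 = 548.7138
Σ mᵢcᵢTᵢ = 63.453×79.3 + 108.7488×19.1 + 376.512×137.3 = 58804
T = 58804 / 548.7138 = 107.2 °C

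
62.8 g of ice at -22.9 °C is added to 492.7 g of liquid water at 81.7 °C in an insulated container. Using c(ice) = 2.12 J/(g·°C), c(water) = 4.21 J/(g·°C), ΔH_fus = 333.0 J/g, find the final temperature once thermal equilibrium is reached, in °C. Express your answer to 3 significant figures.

Heat to bring ice to 0 °C and melt it: q₁ = 62.8×2.12×22.9 + 62.8×333.0 = 23961 J
Heat the water can supply cooling to 0 °C: 492.7×4.21×81.7 = 169468 J > q₁, so all ice melts.
Energy balance: 492.7×4.21×(81.7 − T) = 23961 + 62.8×4.21×(T − 0)
2074.267(81.7 − T) = 23961 + 264.388 T
169468 − 23961 = 2338.655 T
T = 145507 / 2338.655 = 62.22 °C

T_f = 62.2 °C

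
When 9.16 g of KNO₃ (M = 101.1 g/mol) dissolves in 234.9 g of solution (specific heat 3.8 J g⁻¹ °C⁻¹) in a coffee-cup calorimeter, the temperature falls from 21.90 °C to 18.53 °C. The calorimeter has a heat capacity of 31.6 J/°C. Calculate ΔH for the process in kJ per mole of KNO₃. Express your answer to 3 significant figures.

|ΔT| = |18.53 − 21.90| = 3.37 °C
|q_surr| = (234.9 × 3.8 + 31.6) × 3.37 = 924.22 × 3.37 = 3115 J
n(KNO₃) = 9.16 / 101.1 = 0.09060 mol
Temperature fell, so q_rxn = +|q_surr| = 3.115 kJ
ΔH = q_rxn / n = 34.38 kJ/mol

ΔH = 34.4 kJ/mol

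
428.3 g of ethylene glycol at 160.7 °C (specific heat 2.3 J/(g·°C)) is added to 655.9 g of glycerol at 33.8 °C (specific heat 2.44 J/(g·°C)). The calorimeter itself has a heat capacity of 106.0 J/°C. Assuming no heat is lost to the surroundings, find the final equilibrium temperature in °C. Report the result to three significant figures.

Heat lost by ethylene glycol = heat gained by glycerol + calorimeter.
(428.3)(2.3)(160.7 − T) = [(655.9)(2.44) + 106.0](T − 33.8)
985.09 (160.7 − T) = 1706.396 (T − 33.8)
158300 − 985.09 T = 1706.396 T − 57676
215976 = 2691.486 T
T = 80.24 °C

T_f = 80.2 °C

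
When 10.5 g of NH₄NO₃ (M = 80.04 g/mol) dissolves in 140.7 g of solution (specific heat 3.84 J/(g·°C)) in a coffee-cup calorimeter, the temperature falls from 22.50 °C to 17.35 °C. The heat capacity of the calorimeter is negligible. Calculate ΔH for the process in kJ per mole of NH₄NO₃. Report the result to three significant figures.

ΔH = 21.2 kJ/mol

|ΔT| = |17.35 − 22.50| = 5.15 °C
|q_surr| = (140.7 × 3.84) × 5.15 = 540.288 × 5.15 = 2782 J
n(NH₄NO₃) = 10.5 / 80.04 = 0.1312 mol
Temperature fell, so q_rxn = +|q_surr| = 2.782 kJ
ΔH = q_rxn / n = 21.20 kJ/mol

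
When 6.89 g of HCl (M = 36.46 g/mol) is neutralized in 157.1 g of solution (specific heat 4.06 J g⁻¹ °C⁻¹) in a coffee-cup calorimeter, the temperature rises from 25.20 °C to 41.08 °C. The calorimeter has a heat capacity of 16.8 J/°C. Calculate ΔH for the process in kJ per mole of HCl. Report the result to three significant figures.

ΔH = -55.0 kJ/mol

|ΔT| = |41.08 − 25.20| = 15.88 °C
|q_surr| = (157.1 × 4.06 + 16.8) × 15.88 = 654.626 × 15.88 = 10400 J
n(HCl) = 6.89 / 36.46 = 0.1890 mol
Temperature rose, so q_rxn = −|q_surr| = -10.40 kJ
ΔH = q_rxn / n = -55.03 kJ/mol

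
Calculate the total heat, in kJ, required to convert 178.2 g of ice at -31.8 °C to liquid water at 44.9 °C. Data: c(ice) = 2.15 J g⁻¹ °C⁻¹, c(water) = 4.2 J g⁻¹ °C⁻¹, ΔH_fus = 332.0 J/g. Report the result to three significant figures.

q = 105 kJ

q1 (heat ice -31.8→0.0 °C): 178.2 × 2.15 × 31.8 = 12184 J
q2 (melt at 0 °C): 178.2 × 332.0 = 59162 J
q3 (heat water 0.0→44.9 °C): 178.2 × 4.2 × 44.9 = 33605 J
Total: 12184 + 59162 + 33605 = 104951 J = 105 kJ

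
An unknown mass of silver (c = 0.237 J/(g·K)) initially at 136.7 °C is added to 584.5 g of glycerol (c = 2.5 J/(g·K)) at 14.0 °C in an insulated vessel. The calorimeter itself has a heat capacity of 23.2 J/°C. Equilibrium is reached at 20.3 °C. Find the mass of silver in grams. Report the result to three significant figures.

q_gained = (584.5 × 2.5 + 23.2) × (20.3 − 14.0) = 9352 J
q_lost = m × 0.237 × (136.7 − 20.3) = 27.5868 m
m = 9352 / 27.5868 = 339 g

m = 339 g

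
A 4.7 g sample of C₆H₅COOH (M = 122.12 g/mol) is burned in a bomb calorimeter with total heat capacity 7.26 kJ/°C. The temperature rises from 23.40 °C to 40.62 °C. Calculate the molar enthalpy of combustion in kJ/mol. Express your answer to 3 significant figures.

ΔT = 40.62 − 23.40 = 17.22 °C
q_cal = C_cal × ΔT = 7.26 × 17.22 = 125.0172 kJ
n = 4.7 / 122.12 = 0.03849 mol
q_rxn = −q_cal = -125.0172 kJ
ΔH = -125.0172 / 0.03849 = -3248 kJ/mol

ΔH = -3250 kJ/mol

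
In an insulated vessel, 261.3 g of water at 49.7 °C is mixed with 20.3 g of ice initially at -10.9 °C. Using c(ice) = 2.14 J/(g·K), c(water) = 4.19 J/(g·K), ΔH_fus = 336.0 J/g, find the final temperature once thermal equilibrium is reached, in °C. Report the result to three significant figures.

T_f = 39.9 °C

Heat to bring ice to 0 °C and melt it: q₁ = 20.3×2.14×10.9 + 20.3×336.0 = 7294.3 J
Heat the water can supply cooling to 0 °C: 261.3×4.19×49.7 = 54413.9 J > q₁, so all ice melts.
Energy balance: 261.3×4.19×(49.7 − T) = 7294.3 + 20.3×4.19×(T − 0)
1094.847(49.7 − T) = 7294.3 + 85.057 T
54413.9 − 7294.3 = 1179.904 T
T = 47119.6 / 1179.904 = 39.94 °C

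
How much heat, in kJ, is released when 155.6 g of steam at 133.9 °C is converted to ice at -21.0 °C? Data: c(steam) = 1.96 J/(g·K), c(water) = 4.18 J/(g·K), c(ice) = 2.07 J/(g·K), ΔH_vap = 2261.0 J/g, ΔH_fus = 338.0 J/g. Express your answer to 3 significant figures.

q = 487 kJ

q1 (cool steam 133.9→100 °C): 155.6 × 1.96 × 33.9 = 10339 J
q2 (condense at 100 °C): 155.6 × 2261.0 = 351812 J
q3 (cool water 100→0 °C): 155.6 × 4.18 × 100.0 = 65041 J
q4 (freeze at 0 °C): 155.6 × 338.0 = 52593 J
q5 (cool ice 0→-21.0 °C): 155.6 × 2.07 × 21.0 = 6764 J
Total: 10339 + 351812 + 65041 + 52593 + 6764 = 486549 J = 487 kJ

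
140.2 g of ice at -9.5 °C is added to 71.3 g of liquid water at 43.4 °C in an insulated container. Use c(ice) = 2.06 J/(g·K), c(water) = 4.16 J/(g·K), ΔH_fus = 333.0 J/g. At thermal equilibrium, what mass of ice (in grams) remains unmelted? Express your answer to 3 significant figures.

Heat to warm all ice to 0 °C: 140.2×2.06×9.5 = 2743.7 J
Heat released by water cooling to 0 °C: 71.3×4.16×43.4 = 12873 J
12873 J < 2743.7 + 140.2×333.0 = 49430.3 J, so not all ice melts; final T = 0 °C.
Heat left for melting: 12873 − 2743.7 = 10129.3 J
Mass melted = 10129.3 / 333.0 = 30.42 g
Ice remaining = 140.2 − 30.42 = 109.78 g

m_ice remaining = 110 g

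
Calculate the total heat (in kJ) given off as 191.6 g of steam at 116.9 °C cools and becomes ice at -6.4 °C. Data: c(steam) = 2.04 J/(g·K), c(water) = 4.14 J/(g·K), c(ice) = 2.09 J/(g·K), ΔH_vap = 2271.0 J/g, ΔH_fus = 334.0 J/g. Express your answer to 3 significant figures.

q = 588 kJ

q1 (cool steam 116.9→100 °C): 191.6 × 2.04 × 16.9 = 6606 J
q2 (condense at 100 °C): 191.6 × 2271.0 = 435124 J
q3 (cool water 100→0 °C): 191.6 × 4.14 × 100.0 = 79322 J
q4 (freeze at 0 °C): 191.6 × 334.0 = 63994 J
q5 (cool ice 0→-6.4 °C): 191.6 × 2.09 × 6.4 = 2563 J
Total: 6606 + 435124 + 79322 + 63994 + 2563 = 587609 J = 588 kJ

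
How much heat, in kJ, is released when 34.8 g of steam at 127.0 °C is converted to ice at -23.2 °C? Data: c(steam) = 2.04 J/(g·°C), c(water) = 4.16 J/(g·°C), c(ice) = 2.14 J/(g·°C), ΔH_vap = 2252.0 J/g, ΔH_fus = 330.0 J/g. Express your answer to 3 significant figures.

q1 (cool steam 127.0→100 °C): 34.8 × 2.04 × 27.0 = 1917 J
q2 (condense at 100 °C): 34.8 × 2252.0 = 78370 J
q3 (cool water 100→0 °C): 34.8 × 4.16 × 100.0 = 14477 J
q4 (freeze at 0 °C): 34.8 × 330.0 = 11484 J
q5 (cool ice 0→-23.2 °C): 34.8 × 2.14 × 23.2 = 1728 J
Total: 1917 + 78370 + 14477 + 11484 + 1728 = 107976 J = 108 kJ

q = 108 kJ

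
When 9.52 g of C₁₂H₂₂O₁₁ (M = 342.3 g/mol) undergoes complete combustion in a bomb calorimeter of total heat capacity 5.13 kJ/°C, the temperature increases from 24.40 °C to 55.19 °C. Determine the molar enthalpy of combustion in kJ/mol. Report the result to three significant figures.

ΔT = 55.19 − 24.40 = 30.79 °C
q_cal = C_cal × ΔT = 5.13 × 30.79 = 157.9527 kJ
n = 9.52 / 342.3 = 0.02781 mol
q_rxn = −q_cal = -157.9527 kJ
ΔH = -157.9527 / 0.02781 = -5680 kJ/mol

ΔH = -5680 kJ/mol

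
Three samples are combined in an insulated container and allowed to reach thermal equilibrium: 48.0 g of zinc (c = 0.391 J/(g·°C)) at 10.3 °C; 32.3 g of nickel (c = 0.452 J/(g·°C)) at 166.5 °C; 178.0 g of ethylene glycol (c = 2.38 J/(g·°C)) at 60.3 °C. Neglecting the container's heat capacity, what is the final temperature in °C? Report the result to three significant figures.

T_f = 61.6 °C

Σ mᵢcᵢ(T − Tᵢ) = 0  ⇒  T = Σ mᵢcᵢTᵢ / Σ mᵢcᵢ
Σ mᵢcᵢ = 48.0×0.391 + 32.3×0.452 + 178.0×2.38 = 457.0076
Σ mᵢcᵢTᵢ = 18.768×10.3 + 14.5996×166.5 + 423.64×60.3 = 28170
T = 28170 / 457.0076 = 61.64 °C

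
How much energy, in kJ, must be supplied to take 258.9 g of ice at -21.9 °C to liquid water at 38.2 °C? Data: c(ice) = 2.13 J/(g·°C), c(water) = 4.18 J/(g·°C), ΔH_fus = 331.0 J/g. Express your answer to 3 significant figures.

q1 (heat ice -21.9→0.0 °C): 258.9 × 2.13 × 21.9 = 12077 J
q2 (melt at 0 °C): 258.9 × 331.0 = 85696 J
q3 (heat water 0.0→38.2 °C): 258.9 × 4.18 × 38.2 = 41340 J
Total: 12077 + 85696 + 41340 = 139113 J = 139 kJ

q = 139 kJ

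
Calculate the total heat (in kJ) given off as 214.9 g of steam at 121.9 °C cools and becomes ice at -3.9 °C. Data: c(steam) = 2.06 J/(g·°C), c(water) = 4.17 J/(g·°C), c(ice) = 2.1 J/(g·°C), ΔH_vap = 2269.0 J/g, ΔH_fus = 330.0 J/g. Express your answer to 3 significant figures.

q1 (cool steam 121.9→100 °C): 214.9 × 2.06 × 21.9 = 9695 J
q2 (condense at 100 °C): 214.9 × 2269.0 = 487608 J
q3 (cool water 100→0 °C): 214.9 × 4.17 × 100.0 = 89613 J
q4 (freeze at 0 °C): 214.9 × 330.0 = 70917 J
q5 (cool ice 0→-3.9 °C): 214.9 × 2.1 × 3.9 = 1760 J
Total: 9695 + 487608 + 89613 + 70917 + 1760 = 659593 J = 660 kJ

q = 660 kJ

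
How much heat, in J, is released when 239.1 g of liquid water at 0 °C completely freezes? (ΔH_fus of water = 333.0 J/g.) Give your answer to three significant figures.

q = m × ΔH_fus = 239.1 × 333.0 = 79620 J

q = 79600 J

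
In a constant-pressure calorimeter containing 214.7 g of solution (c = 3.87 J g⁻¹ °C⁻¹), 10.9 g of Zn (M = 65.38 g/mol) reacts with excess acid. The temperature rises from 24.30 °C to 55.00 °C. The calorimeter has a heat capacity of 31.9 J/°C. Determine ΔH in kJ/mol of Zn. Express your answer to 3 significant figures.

|ΔT| = |55.00 − 24.30| = 30.70 °C
|q_surr| = (214.7 × 3.87 + 31.9) × 30.70 = 862.789 × 30.70 = 26490 J
n(Zn) = 10.9 / 65.38 = 0.1667 mol
Temperature rose, so q_rxn = −|q_surr| = -26.49 kJ
ΔH = q_rxn / n = -158.9 kJ/mol

ΔH = -159 kJ/mol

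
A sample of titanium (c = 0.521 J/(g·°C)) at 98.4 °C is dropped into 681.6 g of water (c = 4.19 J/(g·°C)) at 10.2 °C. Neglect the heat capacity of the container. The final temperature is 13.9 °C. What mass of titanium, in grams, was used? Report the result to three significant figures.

m = 240 g

q_gained = (681.6 × 4.19) × (13.9 − 10.2) = 10570 J
q_lost = m × 0.521 × (98.4 − 13.9) = 44.0245 m
m = 10570 / 44.0245 = 240 g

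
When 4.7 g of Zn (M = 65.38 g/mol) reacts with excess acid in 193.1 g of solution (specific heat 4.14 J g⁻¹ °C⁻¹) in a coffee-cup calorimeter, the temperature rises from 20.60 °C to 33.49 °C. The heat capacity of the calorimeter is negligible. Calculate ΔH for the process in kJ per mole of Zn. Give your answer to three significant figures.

|ΔT| = |33.49 − 20.60| = 12.89 °C
|q_surr| = (193.1 × 4.14) × 12.89 = 799.434 × 12.89 = 10300 J
n(Zn) = 4.7 / 65.38 = 0.07189 mol
Temperature rose, so q_rxn = −|q_surr| = -10.30 kJ
ΔH = q_rxn / n = -143.3 kJ/mol

ΔH = -143 kJ/mol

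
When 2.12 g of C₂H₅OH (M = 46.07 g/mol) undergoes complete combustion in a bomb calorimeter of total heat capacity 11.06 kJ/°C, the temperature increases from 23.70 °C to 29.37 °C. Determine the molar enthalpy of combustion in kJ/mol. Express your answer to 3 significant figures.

ΔH = -1360 kJ/mol

ΔT = 29.37 − 23.70 = 5.67 °C
q_cal = C_cal × ΔT = 11.06 × 5.67 = 62.7102 kJ
n = 2.12 / 46.07 = 0.04602 mol
q_rxn = −q_cal = -62.7102 kJ
ΔH = -62.7102 / 0.04602 = -1363 kJ/mol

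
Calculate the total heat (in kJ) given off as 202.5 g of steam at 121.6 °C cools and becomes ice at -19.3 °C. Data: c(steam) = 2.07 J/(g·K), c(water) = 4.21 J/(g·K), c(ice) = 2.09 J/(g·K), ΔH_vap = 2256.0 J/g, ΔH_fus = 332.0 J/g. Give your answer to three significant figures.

q = 627 kJ

q1 (cool steam 121.6→100 °C): 202.5 × 2.07 × 21.6 = 9054 J
q2 (condense at 100 °C): 202.5 × 2256.0 = 456840 J
q3 (cool water 100→0 °C): 202.5 × 4.21 × 100.0 = 85253 J
q4 (freeze at 0 °C): 202.5 × 332.0 = 67230 J
q5 (cool ice 0→-19.3 °C): 202.5 × 2.09 × 19.3 = 8168 J
Total: 9054 + 456840 + 85253 + 67230 + 8168 = 626545 J = 627 kJ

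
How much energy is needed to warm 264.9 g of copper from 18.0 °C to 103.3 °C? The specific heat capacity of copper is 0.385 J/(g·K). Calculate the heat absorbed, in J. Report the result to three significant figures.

q = m c ΔT = 264.9 × 0.385 × (103.3 − 18.0)
q = 264.9 × 0.385 × 85.3 = 8699 J

q = 8700 J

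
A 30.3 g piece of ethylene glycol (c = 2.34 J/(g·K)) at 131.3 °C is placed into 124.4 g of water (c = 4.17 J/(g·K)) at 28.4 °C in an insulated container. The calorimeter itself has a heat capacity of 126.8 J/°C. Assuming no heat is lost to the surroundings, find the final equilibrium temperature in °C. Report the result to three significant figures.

Heat lost by ethylene glycol = heat gained by water + calorimeter.
(30.3)(2.34)(131.3 − T) = [(124.4)(4.17) + 126.8](T − 28.4)
70.902 (131.3 − T) = 645.548 (T − 28.4)
9309.4 − 70.902 T = 645.548 T − 18334
27643.4 = 716.450 T
T = 38.58 °C

T_f = 38.6 °C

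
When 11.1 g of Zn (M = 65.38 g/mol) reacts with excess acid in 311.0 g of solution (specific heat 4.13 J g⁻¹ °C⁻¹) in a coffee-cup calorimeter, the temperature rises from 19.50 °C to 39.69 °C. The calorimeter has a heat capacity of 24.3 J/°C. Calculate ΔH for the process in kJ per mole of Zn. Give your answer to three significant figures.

ΔH = -156 kJ/mol

|ΔT| = |39.69 − 19.50| = 20.19 °C
|q_surr| = (311.0 × 4.13 + 24.3) × 20.19 = 1308.73 × 20.19 = 26420 J
n(Zn) = 11.1 / 65.38 = 0.1698 mol
Temperature rose, so q_rxn = −|q_surr| = -26.42 kJ
ΔH = q_rxn / n = -155.6 kJ/mol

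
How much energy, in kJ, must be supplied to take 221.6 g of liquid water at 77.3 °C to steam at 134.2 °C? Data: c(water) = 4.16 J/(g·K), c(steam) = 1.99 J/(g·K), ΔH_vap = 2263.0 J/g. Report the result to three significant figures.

q1 (heat water 77.3→100.0 °C): 221.6 × 4.16 × 22.7 = 20926 J
q2 (vaporize at 100 °C): 221.6 × 2263.0 = 501481 J
q3 (heat steam 100.0→134.2 °C): 221.6 × 1.99 × 34.2 = 15082 J
Total: 20926 + 501481 + 15082 = 537489 J = 537 kJ

q = 537 kJ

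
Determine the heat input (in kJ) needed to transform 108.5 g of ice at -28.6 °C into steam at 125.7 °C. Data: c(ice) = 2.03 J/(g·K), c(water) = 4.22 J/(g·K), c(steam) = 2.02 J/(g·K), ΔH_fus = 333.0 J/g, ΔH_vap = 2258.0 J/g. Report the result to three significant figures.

q1 (heat ice -28.6→0.0 °C): 108.5 × 2.03 × 28.6 = 6299 J
q2 (melt at 0 °C): 108.5 × 333.0 = 36131 J
q3 (heat water 0.0→100.0 °C): 108.5 × 4.22 × 100.0 = 45787 J
q4 (vaporize at 100 °C): 108.5 × 2258.0 = 244993 J
q5 (heat steam 100.0→125.7 °C): 108.5 × 2.02 × 25.7 = 5633 J
Total: 6299 + 36131 + 45787 + 244993 + 5633 = 338843 J = 339 kJ

q = 339 kJ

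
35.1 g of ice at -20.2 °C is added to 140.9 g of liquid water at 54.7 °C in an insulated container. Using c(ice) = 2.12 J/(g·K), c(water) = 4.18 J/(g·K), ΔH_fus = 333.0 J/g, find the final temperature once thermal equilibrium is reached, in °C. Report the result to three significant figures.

Heat to bring ice to 0 °C and melt it: q₁ = 35.1×2.12×20.2 + 35.1×333.0 = 13191 J
Heat the water can supply cooling to 0 °C: 140.9×4.18×54.7 = 32216.2 J > q₁, so all ice melts.
Energy balance: 140.9×4.18×(54.7 − T) = 13191 + 35.1×4.18×(T − 0)
588.962(54.7 − T) = 13191 + 146.718 T
32216.2 − 13191 = 735.680 T
T = 19025.2 / 735.680 = 25.86 °C

T_f = 25.9 °C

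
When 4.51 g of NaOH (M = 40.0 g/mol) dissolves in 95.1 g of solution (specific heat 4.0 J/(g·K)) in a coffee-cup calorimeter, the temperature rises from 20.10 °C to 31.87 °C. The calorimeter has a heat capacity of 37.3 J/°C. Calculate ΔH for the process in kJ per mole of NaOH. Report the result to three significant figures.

ΔH = -43.6 kJ/mol

|ΔT| = |31.87 − 20.10| = 11.77 °C
|q_surr| = (95.1 × 4.0 + 37.3) × 11.77 = 417.7 × 11.77 = 4916 J
n(NaOH) = 4.51 / 40.0 = 0.1128 mol
Temperature rose, so q_rxn = −|q_surr| = -4.916 kJ
ΔH = q_rxn / n = -43.58 kJ/mol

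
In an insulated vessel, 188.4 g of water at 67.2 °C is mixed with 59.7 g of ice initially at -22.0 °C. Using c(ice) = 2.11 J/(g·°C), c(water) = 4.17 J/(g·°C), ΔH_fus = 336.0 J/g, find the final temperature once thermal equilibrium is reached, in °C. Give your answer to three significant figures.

Heat to bring ice to 0 °C and melt it: q₁ = 59.7×2.11×22.0 + 59.7×336.0 = 22830 J
Heat the water can supply cooling to 0 °C: 188.4×4.17×67.2 = 52794.2 J > q₁, so all ice melts.
Energy balance: 188.4×4.17×(67.2 − T) = 22830 + 59.7×4.17×(T − 0)
785.628(67.2 − T) = 22830 + 248.949 T
52794.2 − 22830 = 1034.577 T
T = 29964.2 / 1034.577 = 28.96 °C

T_f = 29.0 °C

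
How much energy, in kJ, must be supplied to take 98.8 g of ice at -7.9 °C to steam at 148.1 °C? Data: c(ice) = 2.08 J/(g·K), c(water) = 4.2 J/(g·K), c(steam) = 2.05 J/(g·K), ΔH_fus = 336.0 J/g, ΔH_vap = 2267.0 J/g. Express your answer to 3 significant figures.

q1 (heat ice -7.9→0.0 °C): 98.8 × 2.08 × 7.9 = 1623 J
q2 (melt at 0 °C): 98.8 × 336.0 = 33197 J
q3 (heat water 0.0→100.0 °C): 98.8 × 4.2 × 100.0 = 41496 J
q4 (vaporize at 100 °C): 98.8 × 2267.0 = 223980 J
q5 (heat steam 100.0→148.1 °C): 98.8 × 2.05 × 48.1 = 9742 J
Total: 1623 + 33197 + 41496 + 223980 + 9742 = 310038 J = 310 kJ

q = 310 kJ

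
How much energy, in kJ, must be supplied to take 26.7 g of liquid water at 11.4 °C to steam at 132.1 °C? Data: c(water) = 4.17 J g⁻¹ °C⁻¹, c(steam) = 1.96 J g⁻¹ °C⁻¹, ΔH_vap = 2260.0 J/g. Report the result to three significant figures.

q1 (heat water 11.4→100.0 °C): 26.7 × 4.17 × 88.6 = 9865 J
q2 (vaporize at 100 °C): 26.7 × 2260.0 = 60342 J
q3 (heat steam 100.0→132.1 °C): 26.7 × 1.96 × 32.1 = 1680 J
Total: 9865 + 60342 + 1680 = 71887 J = 71.9 kJ

q = 71.9 kJ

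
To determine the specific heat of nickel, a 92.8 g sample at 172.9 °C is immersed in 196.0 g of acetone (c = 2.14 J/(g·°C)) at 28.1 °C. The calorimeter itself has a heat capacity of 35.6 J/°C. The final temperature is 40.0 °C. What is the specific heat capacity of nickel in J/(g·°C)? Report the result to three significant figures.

c = 0.439 J/(g·°C)

q_gained = (196.0 × 2.14 + 35.6) × (40.0 − 28.1) = 5415 J
q_lost = 92.8 × c × (172.9 − 40.0) = 12333.12 c
Set equal: c = 5415 / 12333.12 = 0.439 J/(g·°C)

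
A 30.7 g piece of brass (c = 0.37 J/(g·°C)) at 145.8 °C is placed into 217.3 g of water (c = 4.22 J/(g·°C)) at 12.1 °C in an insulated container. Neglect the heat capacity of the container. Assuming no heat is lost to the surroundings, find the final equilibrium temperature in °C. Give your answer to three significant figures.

T_f = 13.7 °C

Heat lost by brass = heat gained by water.
(30.7)(0.37)(145.8 − T) = (217.3)(4.22)(T − 12.1)
11.359 (145.8 − T) = 917.006 (T − 12.1)
1656.1 − 11.359 T = 917.006 T − 11096
12752.1 = 928.365 T
T = 13.74 °C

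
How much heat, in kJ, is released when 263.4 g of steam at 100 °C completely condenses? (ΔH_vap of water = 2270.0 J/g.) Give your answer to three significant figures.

q = 598 kJ

q = m × ΔH_vap = 263.4 × 2270.0 = 597900 J = 598 kJ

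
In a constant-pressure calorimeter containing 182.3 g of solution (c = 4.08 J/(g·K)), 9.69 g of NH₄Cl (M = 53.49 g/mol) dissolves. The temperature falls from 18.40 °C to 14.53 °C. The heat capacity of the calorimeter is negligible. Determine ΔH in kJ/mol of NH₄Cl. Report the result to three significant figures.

ΔH = 15.9 kJ/mol

|ΔT| = |14.53 − 18.40| = 3.87 °C
|q_surr| = (182.3 × 4.08) × 3.87 = 743.784 × 3.87 = 2878 J
n(NH₄Cl) = 9.69 / 53.49 = 0.1812 mol
Temperature fell, so q_rxn = +|q_surr| = 2.878 kJ
ΔH = q_rxn / n = 15.88 kJ/mol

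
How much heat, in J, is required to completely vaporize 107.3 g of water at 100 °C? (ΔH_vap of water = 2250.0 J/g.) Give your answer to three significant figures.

q = 241000 J

q = m × ΔH_vap = 107.3 × 2250.0 = 241400 J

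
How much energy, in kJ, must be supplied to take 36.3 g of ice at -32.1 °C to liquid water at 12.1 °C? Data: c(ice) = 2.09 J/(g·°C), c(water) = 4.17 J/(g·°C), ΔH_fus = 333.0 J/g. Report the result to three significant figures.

q1 (heat ice -32.1→0.0 °C): 36.3 × 2.09 × 32.1 = 2435 J
q2 (melt at 0 °C): 36.3 × 333.0 = 12088 J
q3 (heat water 0.0→12.1 °C): 36.3 × 4.17 × 12.1 = 1832 J
Total: 2435 + 12088 + 1832 = 16355 J = 16.4 kJ

q = 16.4 kJ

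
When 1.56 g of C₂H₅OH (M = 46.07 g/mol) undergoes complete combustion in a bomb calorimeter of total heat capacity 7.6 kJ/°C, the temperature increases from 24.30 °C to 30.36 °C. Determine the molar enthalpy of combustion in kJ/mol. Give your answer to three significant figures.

ΔT = 30.36 − 24.30 = 6.06 °C
q_cal = C_cal × ΔT = 7.6 × 6.06 = 46.056 kJ
n = 1.56 / 46.07 = 0.03386 mol
q_rxn = −q_cal = -46.056 kJ
ΔH = -46.056 / 0.03386 = -1360 kJ/mol

ΔH = -1360 kJ/mol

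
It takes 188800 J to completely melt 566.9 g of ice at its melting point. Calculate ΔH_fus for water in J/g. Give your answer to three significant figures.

ΔH_fus = q / m = 188800 / 566.9 = 333 J/g

ΔH_fus = 333 J/g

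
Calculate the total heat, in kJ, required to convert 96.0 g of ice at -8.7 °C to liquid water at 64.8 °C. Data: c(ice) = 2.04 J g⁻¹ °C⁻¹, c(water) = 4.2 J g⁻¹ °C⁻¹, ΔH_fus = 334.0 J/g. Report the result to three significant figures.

q = 59.9 kJ

q1 (heat ice -8.7→0.0 °C): 96.0 × 2.04 × 8.7 = 1704 J
q2 (melt at 0 °C): 96.0 × 334.0 = 32064 J
q3 (heat water 0.0→64.8 °C): 96.0 × 4.2 × 64.8 = 26127 J
Total: 1704 + 32064 + 26127 = 59895 J = 59.9 kJ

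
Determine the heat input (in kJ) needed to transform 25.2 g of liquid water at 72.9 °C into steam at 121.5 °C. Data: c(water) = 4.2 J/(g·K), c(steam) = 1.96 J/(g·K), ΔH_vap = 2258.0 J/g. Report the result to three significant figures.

q1 (heat water 72.9→100.0 °C): 25.2 × 4.2 × 27.1 = 2868 J
q2 (vaporize at 100 °C): 25.2 × 2258.0 = 56902 J
q3 (heat steam 100.0→121.5 °C): 25.2 × 1.96 × 21.5 = 1062 J
Total: 2868 + 56902 + 1062 = 60832 J = 60.8 kJ

q = 60.8 kJ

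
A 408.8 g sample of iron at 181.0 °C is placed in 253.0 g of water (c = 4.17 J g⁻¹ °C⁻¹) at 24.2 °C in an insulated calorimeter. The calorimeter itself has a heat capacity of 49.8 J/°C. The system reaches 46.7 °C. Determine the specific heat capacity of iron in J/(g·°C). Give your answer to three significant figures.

c = 0.453 J/(g·°C)

q_gained = (253.0 × 4.17 + 49.8) × (46.7 − 24.2) = 24860 J
q_lost = 408.8 × c × (181.0 − 46.7) = 54901.84 c
Set equal: c = 24860 / 54901.84 = 0.453 J/(g·°C)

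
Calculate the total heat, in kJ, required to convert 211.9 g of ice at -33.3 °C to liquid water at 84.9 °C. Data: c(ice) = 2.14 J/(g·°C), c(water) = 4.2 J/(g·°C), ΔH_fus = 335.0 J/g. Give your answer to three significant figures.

q = 162 kJ

q1 (heat ice -33.3→0.0 °C): 211.9 × 2.14 × 33.3 = 15100 J
q2 (melt at 0 °C): 211.9 × 335.0 = 70987 J
q3 (heat water 0.0→84.9 °C): 211.9 × 4.2 × 84.9 = 75559 J
Total: 15100 + 70987 + 75559 = 161646 J = 162 kJ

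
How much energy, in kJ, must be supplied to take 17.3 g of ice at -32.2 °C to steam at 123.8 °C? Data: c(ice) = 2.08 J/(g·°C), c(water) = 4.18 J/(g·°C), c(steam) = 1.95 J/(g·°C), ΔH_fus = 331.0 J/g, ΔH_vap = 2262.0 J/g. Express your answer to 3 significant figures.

q = 54.1 kJ

q1 (heat ice -32.2→0.0 °C): 17.3 × 2.08 × 32.2 = 1159 J
q2 (melt at 0 °C): 17.3 × 331.0 = 5726 J
q3 (heat water 0.0→100.0 °C): 17.3 × 4.18 × 100.0 = 7231 J
q4 (vaporize at 100 °C): 17.3 × 2262.0 = 39133 J
q5 (heat steam 100.0→123.8 °C): 17.3 × 1.95 × 23.8 = 803 J
Total: 1159 + 5726 + 7231 + 39133 + 803 = 54052 J = 54.1 kJ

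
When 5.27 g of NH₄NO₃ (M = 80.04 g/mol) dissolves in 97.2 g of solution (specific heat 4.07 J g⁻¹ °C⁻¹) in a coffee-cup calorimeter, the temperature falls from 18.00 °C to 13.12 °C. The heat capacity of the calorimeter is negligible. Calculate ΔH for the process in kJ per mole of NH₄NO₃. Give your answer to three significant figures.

ΔH = 29.3 kJ/mol

|ΔT| = |13.12 − 18.00| = 4.88 °C
|q_surr| = (97.2 × 4.07) × 4.88 = 395.604 × 4.88 = 1931 J
n(NH₄NO₃) = 5.27 / 80.04 = 0.06584 mol
Temperature fell, so q_rxn = +|q_surr| = 1.931 kJ
ΔH = q_rxn / n = 29.33 kJ/mol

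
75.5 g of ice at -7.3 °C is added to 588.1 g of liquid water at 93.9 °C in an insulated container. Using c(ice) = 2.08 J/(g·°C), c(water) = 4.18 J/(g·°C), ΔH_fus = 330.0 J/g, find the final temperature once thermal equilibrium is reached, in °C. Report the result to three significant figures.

Heat to bring ice to 0 °C and melt it: q₁ = 75.5×2.08×7.3 + 75.5×330.0 = 26061 J
Heat the water can supply cooling to 0 °C: 588.1×4.18×93.9 = 230830 J > q₁, so all ice melts.
Energy balance: 588.1×4.18×(93.9 − T) = 26061 + 75.5×4.18×(T − 0)
2458.258(93.9 − T) = 26061 + 315.59 T
230830 − 26061 = 2773.848 T
T = 204769 / 2773.848 = 73.82 °C

T_f = 73.8 °C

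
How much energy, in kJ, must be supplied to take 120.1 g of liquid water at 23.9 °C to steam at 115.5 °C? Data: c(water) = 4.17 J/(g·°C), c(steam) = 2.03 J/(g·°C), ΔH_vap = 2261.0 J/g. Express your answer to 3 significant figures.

q1 (heat water 23.9→100.0 °C): 120.1 × 4.17 × 76.1 = 38112 J
q2 (vaporize at 100 °C): 120.1 × 2261.0 = 271546 J
q3 (heat steam 100.0→115.5 °C): 120.1 × 2.03 × 15.5 = 3779 J
Total: 38112 + 271546 + 3779 = 313437 J = 313 kJ

q = 313 kJ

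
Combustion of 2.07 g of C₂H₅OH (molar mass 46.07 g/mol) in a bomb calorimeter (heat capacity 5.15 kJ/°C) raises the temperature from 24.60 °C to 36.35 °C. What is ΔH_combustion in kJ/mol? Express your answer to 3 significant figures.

ΔH = -1350 kJ/mol

ΔT = 36.35 − 24.60 = 11.75 °C
q_cal = C_cal × ΔT = 5.15 × 11.75 = 60.5125 kJ
n = 2.07 / 46.07 = 0.04493 mol
q_rxn = −q_cal = -60.5125 kJ
ΔH = -60.5125 / 0.04493 = -1347 kJ/mol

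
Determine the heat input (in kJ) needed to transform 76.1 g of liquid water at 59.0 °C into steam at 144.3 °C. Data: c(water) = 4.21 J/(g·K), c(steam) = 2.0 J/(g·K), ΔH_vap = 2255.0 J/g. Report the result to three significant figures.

q = 191 kJ

q1 (heat water 59.0→100.0 °C): 76.1 × 4.21 × 41.0 = 13136 J
q2 (vaporize at 100 °C): 76.1 × 2255.0 = 171606 J
q3 (heat steam 100.0→144.3 °C): 76.1 × 2.0 × 44.3 = 6742 J
Total: 13136 + 171606 + 6742 = 191484 J = 191 kJ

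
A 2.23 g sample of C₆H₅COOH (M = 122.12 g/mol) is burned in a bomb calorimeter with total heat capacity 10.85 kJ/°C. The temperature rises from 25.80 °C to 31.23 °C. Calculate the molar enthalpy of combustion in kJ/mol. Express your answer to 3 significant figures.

ΔT = 31.23 − 25.80 = 5.43 °C
q_cal = C_cal × ΔT = 10.85 × 5.43 = 58.9155 kJ
n = 2.23 / 122.12 = 0.01826 mol
q_rxn = −q_cal = -58.9155 kJ
ΔH = -58.9155 / 0.01826 = -3226 kJ/mol

ΔH = -3230 kJ/mol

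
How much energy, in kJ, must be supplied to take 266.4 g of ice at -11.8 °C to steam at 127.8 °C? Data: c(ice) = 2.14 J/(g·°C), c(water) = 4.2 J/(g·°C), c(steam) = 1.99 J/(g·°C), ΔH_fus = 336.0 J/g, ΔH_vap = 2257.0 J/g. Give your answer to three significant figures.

q1 (heat ice -11.8→0.0 °C): 266.4 × 2.14 × 11.8 = 6727 J
q2 (melt at 0 °C): 266.4 × 336.0 = 89510 J
q3 (heat water 0.0→100.0 °C): 266.4 × 4.2 × 100.0 = 111888 J
q4 (vaporize at 100 °C): 266.4 × 2257.0 = 601265 J
q5 (heat steam 100.0→127.8 °C): 266.4 × 1.99 × 27.8 = 14738 J
Total: 6727 + 89510 + 111888 + 601265 + 14738 = 824128 J = 824 kJ

q = 824 kJ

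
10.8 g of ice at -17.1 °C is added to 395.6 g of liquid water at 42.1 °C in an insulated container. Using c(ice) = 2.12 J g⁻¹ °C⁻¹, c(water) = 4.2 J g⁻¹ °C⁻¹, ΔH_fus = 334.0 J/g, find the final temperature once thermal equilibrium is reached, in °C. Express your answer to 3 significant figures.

Heat to bring ice to 0 °C and melt it: q₁ = 10.8×2.12×17.1 + 10.8×334.0 = 3998.7 J
Heat the water can supply cooling to 0 °C: 395.6×4.2×42.1 = 69950.0 J > q₁, so all ice melts.
Energy balance: 395.6×4.2×(42.1 − T) = 3998.7 + 10.8×4.2×(T − 0)
1661.52(42.1 − T) = 3998.7 + 45.36 T
69950.0 − 3998.7 = 1706.88 T
T = 65951.3 / 1706.88 = 38.64 °C

T_f = 38.6 °C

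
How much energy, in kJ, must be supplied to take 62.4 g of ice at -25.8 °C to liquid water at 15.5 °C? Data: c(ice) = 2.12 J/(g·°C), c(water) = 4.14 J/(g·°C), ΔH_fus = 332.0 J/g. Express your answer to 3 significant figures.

q = 28.1 kJ

q1 (heat ice -25.8→0.0 °C): 62.4 × 2.12 × 25.8 = 3413 J
q2 (melt at 0 °C): 62.4 × 332.0 = 20717 J
q3 (heat water 0.0→15.5 °C): 62.4 × 4.14 × 15.5 = 4004 J
Total: 3413 + 20717 + 4004 = 28134 J = 28.1 kJ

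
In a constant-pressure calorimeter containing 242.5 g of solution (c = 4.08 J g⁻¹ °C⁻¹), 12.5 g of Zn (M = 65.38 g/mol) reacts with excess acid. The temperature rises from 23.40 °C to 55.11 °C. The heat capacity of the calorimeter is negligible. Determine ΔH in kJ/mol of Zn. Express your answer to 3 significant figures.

|ΔT| = |55.11 − 23.40| = 31.71 °C
|q_surr| = (242.5 × 4.08) × 31.71 = 989.4 × 31.71 = 31370 J
n(Zn) = 12.5 / 65.38 = 0.1912 mol
Temperature rose, so q_rxn = −|q_surr| = -31.37 kJ
ΔH = q_rxn / n = -164.1 kJ/mol

ΔH = -164 kJ/mol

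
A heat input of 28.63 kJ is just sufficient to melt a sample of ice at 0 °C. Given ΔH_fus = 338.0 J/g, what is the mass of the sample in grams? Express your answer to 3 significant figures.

m = q / ΔH_fus = 28630 J / 338.0 J/g = 84.7 g

m = 84.7 g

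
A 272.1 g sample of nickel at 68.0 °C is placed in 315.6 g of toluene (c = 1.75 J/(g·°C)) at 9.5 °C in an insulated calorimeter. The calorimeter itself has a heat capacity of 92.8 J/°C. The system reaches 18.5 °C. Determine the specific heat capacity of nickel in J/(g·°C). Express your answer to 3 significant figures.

c = 0.431 J/(g·°C)

q_gained = (315.6 × 1.75 + 92.8) × (18.5 − 9.5) = 5806 J
q_lost = 272.1 × c × (68.0 − 18.5) = 13468.95 c
Set equal: c = 5806 / 13468.95 = 0.431 J/(g·°C)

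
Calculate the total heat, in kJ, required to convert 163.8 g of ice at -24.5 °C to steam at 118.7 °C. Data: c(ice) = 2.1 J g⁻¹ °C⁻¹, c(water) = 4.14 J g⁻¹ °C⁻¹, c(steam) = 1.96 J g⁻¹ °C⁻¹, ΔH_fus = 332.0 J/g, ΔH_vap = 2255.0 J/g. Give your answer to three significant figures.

q1 (heat ice -24.5→0.0 °C): 163.8 × 2.1 × 24.5 = 8428 J
q2 (melt at 0 °C): 163.8 × 332.0 = 54382 J
q3 (heat water 0.0→100.0 °C): 163.8 × 4.14 × 100.0 = 67813 J
q4 (vaporize at 100 °C): 163.8 × 2255.0 = 369369 J
q5 (heat steam 100.0→118.7 °C): 163.8 × 1.96 × 18.7 = 6004 J
Total: 8428 + 54382 + 67813 + 369369 + 6004 = 505996 J = 506 kJ

q = 506 kJ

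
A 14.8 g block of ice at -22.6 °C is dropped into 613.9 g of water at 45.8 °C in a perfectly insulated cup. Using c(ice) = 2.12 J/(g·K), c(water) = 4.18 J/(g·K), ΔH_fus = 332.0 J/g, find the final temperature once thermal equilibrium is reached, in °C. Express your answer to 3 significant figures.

T_f = 42.6 °C

Heat to bring ice to 0 °C and melt it: q₁ = 14.8×2.12×22.6 + 14.8×332.0 = 5622.7 J
Heat the water can supply cooling to 0 °C: 613.9×4.18×45.8 = 117527 J > q₁, so all ice melts.
Energy balance: 613.9×4.18×(45.8 − T) = 5622.7 + 14.8×4.18×(T − 0)
2566.102(45.8 − T) = 5622.7 + 61.864 T
117527 − 5622.7 = 2627.966 T
T = 111904.3 / 2627.966 = 42.58 °C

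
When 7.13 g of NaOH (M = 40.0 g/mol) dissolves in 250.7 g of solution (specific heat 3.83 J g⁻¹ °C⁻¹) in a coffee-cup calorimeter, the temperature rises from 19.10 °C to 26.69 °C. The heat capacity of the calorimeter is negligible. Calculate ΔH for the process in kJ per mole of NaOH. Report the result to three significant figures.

|ΔT| = |26.69 − 19.10| = 7.59 °C
|q_surr| = (250.7 × 3.83) × 7.59 = 960.181 × 7.59 = 7288 J
n(NaOH) = 7.13 / 40.0 = 0.1783 mol
Temperature rose, so q_rxn = −|q_surr| = -7.288 kJ
ΔH = q_rxn / n = -40.87 kJ/mol

ΔH = -40.9 kJ/mol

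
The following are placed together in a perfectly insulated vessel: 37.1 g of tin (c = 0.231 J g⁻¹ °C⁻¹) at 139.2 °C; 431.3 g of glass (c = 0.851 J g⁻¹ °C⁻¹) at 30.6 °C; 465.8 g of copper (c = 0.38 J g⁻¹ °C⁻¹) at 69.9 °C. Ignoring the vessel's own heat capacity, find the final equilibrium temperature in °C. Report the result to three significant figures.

T_f = 44.9 °C

Σ mᵢcᵢ(T − Tᵢ) = 0  ⇒  T = Σ mᵢcᵢTᵢ / Σ mᵢcᵢ
Σ mᵢcᵢ = 37.1×0.231 + 431.3×0.851 + 465.8×0.38 = 552.6104
Σ mᵢcᵢTᵢ = 8.5701×139.2 + 367.0363×30.6 + 177.004×69.9 = 24797
T = 24797 / 552.6104 = 44.87 °C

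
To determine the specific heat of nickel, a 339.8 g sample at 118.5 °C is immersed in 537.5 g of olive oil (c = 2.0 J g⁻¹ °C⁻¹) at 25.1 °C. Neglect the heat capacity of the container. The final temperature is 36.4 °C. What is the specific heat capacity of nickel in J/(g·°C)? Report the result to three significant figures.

q_gained = (537.5 × 2.0) × (36.4 − 25.1) = 12148 J
q_lost = 339.8 × c × (118.5 − 36.4) = 27897.58 c
Set equal: c = 12148 / 27897.58 = 0.435 J/(g·°C)

c = 0.435 J/(g·°C)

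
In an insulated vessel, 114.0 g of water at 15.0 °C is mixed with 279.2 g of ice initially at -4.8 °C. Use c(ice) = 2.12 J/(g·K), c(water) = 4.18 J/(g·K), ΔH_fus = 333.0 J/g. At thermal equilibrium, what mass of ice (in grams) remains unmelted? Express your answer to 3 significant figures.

Heat to warm all ice to 0 °C: 279.2×2.12×4.8 = 2841.1 J
Heat released by water cooling to 0 °C: 114.0×4.18×15.0 = 7147.8 J
7147.8 J < 2841.1 + 279.2×333.0 = 95814.7 J, so not all ice melts; final T = 0 °C.
Heat left for melting: 7147.8 − 2841.1 = 4306.7 J
Mass melted = 4306.7 / 333.0 = 12.93 g
Ice remaining = 279.2 − 12.93 = 266.27 g

m_ice remaining = 266 g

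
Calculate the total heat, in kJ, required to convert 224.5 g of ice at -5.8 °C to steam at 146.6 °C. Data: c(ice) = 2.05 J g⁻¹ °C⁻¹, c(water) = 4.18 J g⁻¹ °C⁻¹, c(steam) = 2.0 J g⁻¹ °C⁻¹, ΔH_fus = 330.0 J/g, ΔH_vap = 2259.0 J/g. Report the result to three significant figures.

q = 699 kJ

q1 (heat ice -5.8→0.0 °C): 224.5 × 2.05 × 5.8 = 2669 J
q2 (melt at 0 °C): 224.5 × 330.0 = 74085 J
q3 (heat water 0.0→100.0 °C): 224.5 × 4.18 × 100.0 = 93841 J
q4 (vaporize at 100 °C): 224.5 × 2259.0 = 507146 J
q5 (heat steam 100.0→146.6 °C): 224.5 × 2.0 × 46.6 = 20923 J
Total: 2669 + 74085 + 93841 + 507146 + 20923 = 698664 J = 699 kJ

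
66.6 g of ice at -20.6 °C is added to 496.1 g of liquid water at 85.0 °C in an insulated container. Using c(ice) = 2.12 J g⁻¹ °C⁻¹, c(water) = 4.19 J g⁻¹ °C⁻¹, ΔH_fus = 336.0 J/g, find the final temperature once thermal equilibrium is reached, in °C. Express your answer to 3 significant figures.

Heat to bring ice to 0 °C and melt it: q₁ = 66.6×2.12×20.6 + 66.6×336.0 = 25286 J
Heat the water can supply cooling to 0 °C: 496.1×4.19×85.0 = 176686 J > q₁, so all ice melts.
Energy balance: 496.1×4.19×(85.0 − T) = 25286 + 66.6×4.19×(T − 0)
2078.659(85.0 − T) = 25286 + 279.054 T
176686 − 25286 = 2357.713 T
T = 151400 / 2357.713 = 64.21 °C

T_f = 64.2 °C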